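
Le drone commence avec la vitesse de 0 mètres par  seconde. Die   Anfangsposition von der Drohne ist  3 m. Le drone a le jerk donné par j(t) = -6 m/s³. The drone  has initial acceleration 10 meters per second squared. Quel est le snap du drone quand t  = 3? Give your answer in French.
En partant du jerk j(t) = -6, nous prenons 1 dérivée. En dérivant le jerk, nous obtenons le snap: s(t) = 0. En utilisant s(t) = 0 et en substituant t = 3, nous trouvons s = 0.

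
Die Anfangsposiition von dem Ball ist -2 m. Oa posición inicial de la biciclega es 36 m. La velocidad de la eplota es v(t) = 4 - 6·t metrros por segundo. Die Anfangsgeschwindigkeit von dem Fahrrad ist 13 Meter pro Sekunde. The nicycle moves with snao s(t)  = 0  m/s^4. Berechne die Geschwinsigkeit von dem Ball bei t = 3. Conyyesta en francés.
De l'équation de la vitesse v(t) = 4 - 6·t, nous substituons t = 3 pour obtenir v = -14.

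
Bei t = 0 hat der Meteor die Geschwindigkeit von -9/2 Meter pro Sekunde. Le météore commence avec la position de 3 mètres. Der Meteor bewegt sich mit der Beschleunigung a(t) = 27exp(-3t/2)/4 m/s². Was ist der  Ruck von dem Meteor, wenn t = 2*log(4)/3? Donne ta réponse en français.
Nous devons dériver notre équation de l'accélération a(t) = 27·exp(-3·t/2)/4 1 fois. La dérivée de l'accélération donne le jerk: j(t) = -81·exp(-3·t/2)/8. En utilisant j(t) = -81·exp(-3·t/2)/8 et en substituant t = 2*log(4)/3, nous trouvons j = -81/32.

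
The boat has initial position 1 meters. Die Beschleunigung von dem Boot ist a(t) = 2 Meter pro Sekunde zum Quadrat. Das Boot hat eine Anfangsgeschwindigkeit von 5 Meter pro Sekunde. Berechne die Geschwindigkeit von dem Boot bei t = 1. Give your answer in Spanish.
Necesitamos integrar nuestra ecuación de la aceleración a(t) = 2 1 vez. Tomando ∫a(t)dt y aplicando v(0) = 5, encontramos v(t) = 2·t + 5. De la ecuación de la velocidad v(t) = 2·t + 5, sustituimos t = 1 para obtener v = 7.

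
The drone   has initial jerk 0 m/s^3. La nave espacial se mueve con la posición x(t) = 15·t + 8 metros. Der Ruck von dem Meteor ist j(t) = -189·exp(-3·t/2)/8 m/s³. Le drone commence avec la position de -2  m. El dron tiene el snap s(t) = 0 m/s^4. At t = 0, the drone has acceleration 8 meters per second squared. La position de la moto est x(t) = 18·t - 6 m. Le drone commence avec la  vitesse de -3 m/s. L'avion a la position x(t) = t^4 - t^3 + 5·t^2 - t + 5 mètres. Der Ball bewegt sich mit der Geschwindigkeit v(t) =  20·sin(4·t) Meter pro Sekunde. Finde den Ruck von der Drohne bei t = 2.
Wir müssen die Stammfunktion unserer Gleichung für den Snap s(t) = 0 1-mal finden. Mit ∫s(t)dt und Anwendung von j(0) = 0, finden wir j(t) = 0. Mit j(t) = 0 und Einsetzen von t = 2, finden wir j = 0.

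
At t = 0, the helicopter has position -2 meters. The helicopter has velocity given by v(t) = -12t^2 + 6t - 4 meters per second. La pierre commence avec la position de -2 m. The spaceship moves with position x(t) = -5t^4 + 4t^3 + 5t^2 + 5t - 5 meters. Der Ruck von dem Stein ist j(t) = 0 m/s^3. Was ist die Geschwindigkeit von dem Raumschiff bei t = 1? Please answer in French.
En partant de la position x(t) = -5·t^4 + 4·t^3 + 5·t^2 + 5·t - 5, nous prenons 1 dérivée. La dérivée de la position donne la vitesse: v(t) = -20·t^3 + 12·t^2 + 10·t + 5. Nous avons la vitesse v(t) = -20·t^3 + 12·t^2 + 10·t + 5. En substituant t = 1: v(1) = 7.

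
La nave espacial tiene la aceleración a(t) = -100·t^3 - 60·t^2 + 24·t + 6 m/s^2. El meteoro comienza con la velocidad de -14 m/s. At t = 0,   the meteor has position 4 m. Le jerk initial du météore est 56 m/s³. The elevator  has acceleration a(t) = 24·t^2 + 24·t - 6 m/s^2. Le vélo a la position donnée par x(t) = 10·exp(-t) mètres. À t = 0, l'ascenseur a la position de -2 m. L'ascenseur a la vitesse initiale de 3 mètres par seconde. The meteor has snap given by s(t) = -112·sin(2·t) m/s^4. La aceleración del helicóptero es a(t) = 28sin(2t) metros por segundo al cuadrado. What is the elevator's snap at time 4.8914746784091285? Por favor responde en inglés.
Starting from acceleration a(t) = 24·t^2 + 24·t - 6, we take 2 derivatives. Differentiating acceleration, we get jerk: j(t) = 48·t + 24. Taking d/dt of j(t), we find s(t) = 48. From the given snap equation s(t) = 48, we substitute t = 4.8914746784091285 to get s = 48.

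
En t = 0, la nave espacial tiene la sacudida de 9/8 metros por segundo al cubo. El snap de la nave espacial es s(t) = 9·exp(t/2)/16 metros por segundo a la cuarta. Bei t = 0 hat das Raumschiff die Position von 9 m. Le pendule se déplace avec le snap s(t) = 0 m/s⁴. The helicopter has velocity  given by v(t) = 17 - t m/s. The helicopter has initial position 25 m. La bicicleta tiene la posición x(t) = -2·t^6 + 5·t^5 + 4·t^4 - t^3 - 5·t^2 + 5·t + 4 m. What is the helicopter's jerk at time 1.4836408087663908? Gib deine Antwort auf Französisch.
Pour résoudre ceci, nous devons prendre 2 dérivées de notre équation de la vitesse v(t) = 17 - t. En dérivant la vitesse, nous obtenons l'accélération: a(t) = -1. La dérivée de l'accélération donne le jerk: j(t) = 0. De l'équation du jerk j(t) = 0, nous substituons t = 1.4836408087663908 pour obtenir j = 0.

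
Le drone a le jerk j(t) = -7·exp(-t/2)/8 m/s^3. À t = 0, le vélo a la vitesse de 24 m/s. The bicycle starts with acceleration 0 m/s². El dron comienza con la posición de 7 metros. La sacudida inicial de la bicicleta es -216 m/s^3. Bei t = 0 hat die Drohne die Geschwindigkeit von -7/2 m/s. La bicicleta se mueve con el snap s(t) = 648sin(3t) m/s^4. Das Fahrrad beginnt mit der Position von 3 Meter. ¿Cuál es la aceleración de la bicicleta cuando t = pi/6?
Partiendo del snap s(t) = 648·sin(3·t), tomamos 2 antiderivadas. Tomando ∫s(t)dt y aplicando j(0) = -216, encontramos j(t) = -216·cos(3·t). La antiderivada de la sacudida es la aceleración. Usando a(0) = 0, obtenemos a(t) = -72·sin(3·t). De la ecuación de la aceleración a(t) = -72·sin(3·t), sustituimos t = pi/6 para obtener a = -72.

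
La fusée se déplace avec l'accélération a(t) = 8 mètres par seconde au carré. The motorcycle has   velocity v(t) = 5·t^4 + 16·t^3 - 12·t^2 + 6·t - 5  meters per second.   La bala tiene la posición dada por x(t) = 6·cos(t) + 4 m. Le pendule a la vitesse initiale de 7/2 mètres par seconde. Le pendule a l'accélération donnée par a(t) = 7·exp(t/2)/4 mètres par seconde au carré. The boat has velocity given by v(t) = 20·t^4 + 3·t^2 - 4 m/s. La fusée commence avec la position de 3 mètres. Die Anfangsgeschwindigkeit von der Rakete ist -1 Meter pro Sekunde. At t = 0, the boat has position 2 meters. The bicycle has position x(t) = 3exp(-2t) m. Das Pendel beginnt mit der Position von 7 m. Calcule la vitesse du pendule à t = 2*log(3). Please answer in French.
Nous devons trouver l'intégrale de notre équation de l'accélération a(t) = 7·exp(t/2)/4 1 fois. La primitive de l'accélération est la vitesse. En utilisant v(0) = 7/2, nous obtenons v(t) = 7·exp(t/2)/2. En utilisant v(t) = 7·exp(t/2)/2 et en substituant t = 2*log(3), nous trouvons v = 21/2.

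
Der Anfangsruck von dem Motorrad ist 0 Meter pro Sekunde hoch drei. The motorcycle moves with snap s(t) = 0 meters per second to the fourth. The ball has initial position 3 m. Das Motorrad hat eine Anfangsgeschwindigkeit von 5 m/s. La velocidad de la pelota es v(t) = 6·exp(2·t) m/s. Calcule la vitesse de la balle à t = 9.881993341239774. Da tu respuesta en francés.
De l'équation de la vitesse v(t) = 6·exp(2·t), nous substituons t = 9.881993341239774 pour obtenir v = 2299013952.62770.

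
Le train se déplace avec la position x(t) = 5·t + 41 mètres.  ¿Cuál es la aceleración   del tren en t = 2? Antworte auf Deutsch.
Wir müssen unsere Gleichung für die Position x(t) = 5·t + 41 2-mal ableiten. Mit d/dt von x(t) finden wir v(t) = 5. Durch Ableiten von der Geschwindigkeit erhalten wir die Beschleunigung: a(t) = 0. Aus der Gleichung für die Beschleunigung a(t) = 0, setzen wir t = 2 ein und erhalten a = 0.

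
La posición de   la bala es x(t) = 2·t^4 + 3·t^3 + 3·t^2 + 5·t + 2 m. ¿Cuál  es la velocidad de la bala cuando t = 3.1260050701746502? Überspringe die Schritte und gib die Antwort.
En t = 3.1260050701746502, v = 356.079463802627.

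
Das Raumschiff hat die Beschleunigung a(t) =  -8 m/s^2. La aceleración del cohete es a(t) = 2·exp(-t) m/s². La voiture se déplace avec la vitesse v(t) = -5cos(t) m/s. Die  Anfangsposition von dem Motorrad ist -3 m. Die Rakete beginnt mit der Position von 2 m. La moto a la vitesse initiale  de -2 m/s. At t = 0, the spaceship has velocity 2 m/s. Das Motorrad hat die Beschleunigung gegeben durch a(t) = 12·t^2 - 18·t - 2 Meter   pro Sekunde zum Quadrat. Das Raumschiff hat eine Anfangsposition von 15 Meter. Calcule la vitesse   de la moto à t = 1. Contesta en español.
Partiendo de la aceleración a(t) = 12·t^2 - 18·t - 2, tomamos 1 antiderivada. La integral de la aceleración, con v(0) = -2, da la velocidad: v(t) = 4·t^3 - 9·t^2 - 2·t - 2. Tenemos la velocidad v(t) = 4·t^3 - 9·t^2 - 2·t - 2. Sustituyendo t = 1: v(1) = -9.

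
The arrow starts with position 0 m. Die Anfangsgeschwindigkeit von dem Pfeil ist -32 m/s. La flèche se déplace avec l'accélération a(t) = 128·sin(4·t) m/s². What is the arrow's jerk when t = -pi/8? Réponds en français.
Nous devons dériver notre équation de l'accélération a(t) = 128·sin(4·t) 1 fois. En prenant d/dt de a(t), nous trouvons j(t) = 512·cos(4·t). En utilisant j(t) = 512·cos(4·t) et en substituant t = -pi/8, nous trouvons j = 0.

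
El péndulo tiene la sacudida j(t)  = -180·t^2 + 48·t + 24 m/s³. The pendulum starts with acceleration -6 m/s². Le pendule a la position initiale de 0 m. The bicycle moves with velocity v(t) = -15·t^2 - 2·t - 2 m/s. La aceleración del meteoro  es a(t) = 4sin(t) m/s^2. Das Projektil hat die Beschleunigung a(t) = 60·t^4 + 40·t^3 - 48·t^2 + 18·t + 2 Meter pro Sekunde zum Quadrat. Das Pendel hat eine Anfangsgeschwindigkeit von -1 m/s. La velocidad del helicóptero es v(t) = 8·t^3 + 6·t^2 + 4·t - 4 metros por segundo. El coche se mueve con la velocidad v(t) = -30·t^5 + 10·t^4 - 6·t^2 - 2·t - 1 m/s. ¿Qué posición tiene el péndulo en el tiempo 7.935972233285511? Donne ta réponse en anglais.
Starting from jerk j(t) = -180·t^2 + 48·t + 24, we take 3 antiderivatives. The integral of jerk is acceleration. Using a(0) = -6, we get a(t) = -60·t^3 + 24·t^2 + 24·t - 6. Integrating acceleration and using the initial condition v(0) = -1, we get v(t) = -15·t^4 + 8·t^3 + 12·t^2 - 6·t - 1. Integrating velocity and using the initial condition x(0) = 0, we get x(t) = -3·t^5 + 2·t^4 + 4·t^3 - 3·t^2 - t. We have position x(t) = -3·t^5 + 2·t^4 + 4·t^3 - 3·t^2 - t. Substituting t = 7.935972233285511: x(7.935972233285511) = -84697.3830135000.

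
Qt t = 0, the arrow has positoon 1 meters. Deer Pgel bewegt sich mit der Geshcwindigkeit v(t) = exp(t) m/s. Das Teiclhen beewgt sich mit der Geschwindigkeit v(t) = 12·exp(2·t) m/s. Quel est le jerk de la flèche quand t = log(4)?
Nous devons dériver notre équation de la vitesse v(t) = exp(t) 2 fois. La dérivée de la vitesse donne l'accélération: a(t) = exp(t). En dérivant l'accélération, nous obtenons le jerk: j(t) = exp(t). En utilisant j(t) = exp(t) et en substituant t = log(4), nous trouvons j = 4.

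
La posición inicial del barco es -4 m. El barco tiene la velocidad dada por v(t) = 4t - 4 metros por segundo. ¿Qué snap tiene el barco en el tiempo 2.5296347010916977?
Partiendo de la velocidad v(t) = 4·t - 4, tomamos 3 derivadas. Tomando d/dt de v(t), encontramos a(t) = 4. La derivada de la aceleración da la sacudida: j(t) = 0. Tomando d/dt de j(t), encontramos s(t) = 0. Usando s(t) = 0 y sustituyendo t = 2.5296347010916977, encontramos s = 0.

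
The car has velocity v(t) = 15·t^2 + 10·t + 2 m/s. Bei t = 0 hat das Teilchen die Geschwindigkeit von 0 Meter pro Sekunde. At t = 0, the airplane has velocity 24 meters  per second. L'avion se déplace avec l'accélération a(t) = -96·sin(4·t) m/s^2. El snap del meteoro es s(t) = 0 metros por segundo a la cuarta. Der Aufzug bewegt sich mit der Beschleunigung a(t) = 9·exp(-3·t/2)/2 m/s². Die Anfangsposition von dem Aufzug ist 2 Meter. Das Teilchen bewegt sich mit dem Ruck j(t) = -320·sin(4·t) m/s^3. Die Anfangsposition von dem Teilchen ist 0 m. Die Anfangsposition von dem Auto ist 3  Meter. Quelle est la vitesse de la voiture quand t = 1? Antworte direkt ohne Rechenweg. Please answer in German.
Die Antwort ist 27.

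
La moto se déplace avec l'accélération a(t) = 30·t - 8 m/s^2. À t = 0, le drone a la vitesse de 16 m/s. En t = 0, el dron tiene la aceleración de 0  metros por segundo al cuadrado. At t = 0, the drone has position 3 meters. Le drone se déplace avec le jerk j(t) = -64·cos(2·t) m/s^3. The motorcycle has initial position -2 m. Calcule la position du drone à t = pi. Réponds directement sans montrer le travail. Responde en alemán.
Bei t = pi, x = 3.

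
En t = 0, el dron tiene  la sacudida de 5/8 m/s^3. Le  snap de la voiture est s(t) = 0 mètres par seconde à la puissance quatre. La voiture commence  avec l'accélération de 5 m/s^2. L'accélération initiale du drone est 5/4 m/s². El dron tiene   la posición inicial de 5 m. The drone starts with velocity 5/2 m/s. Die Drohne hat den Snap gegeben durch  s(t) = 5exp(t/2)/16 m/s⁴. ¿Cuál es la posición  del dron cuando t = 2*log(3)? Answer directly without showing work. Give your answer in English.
At t = 2*log(3), x = 15.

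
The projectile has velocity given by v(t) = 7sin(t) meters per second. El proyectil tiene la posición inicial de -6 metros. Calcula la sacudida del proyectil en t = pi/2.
Partiendo de la velocidad v(t) = 7·sin(t), tomamos 2 derivadas. Derivando la velocidad, obtenemos la aceleración: a(t) = 7·cos(t). La derivada de la aceleración da la sacudida: j(t) = -7·sin(t). Tenemos la sacudida j(t) = -7·sin(t). Sustituyendo t = pi/2: j(pi/2) = -7.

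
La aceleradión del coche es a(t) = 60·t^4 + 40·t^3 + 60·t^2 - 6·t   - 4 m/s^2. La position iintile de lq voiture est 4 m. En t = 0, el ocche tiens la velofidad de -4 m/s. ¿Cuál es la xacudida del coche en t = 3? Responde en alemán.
Ausgehend von der Beschleunigung a(t) = 60·t^4 + 40·t^3 + 60·t^2 - 6·t - 4, nehmen wir 1 Ableitung. Die Ableitung von der Beschleunigung ergibt den Ruck: j(t) = 240·t^3 + 120·t^2 + 120·t - 6. Wir haben den Ruck j(t) = 240·t^3 + 120·t^2 + 120·t - 6. Durch Einsetzen von t = 3: j(3) = 7914.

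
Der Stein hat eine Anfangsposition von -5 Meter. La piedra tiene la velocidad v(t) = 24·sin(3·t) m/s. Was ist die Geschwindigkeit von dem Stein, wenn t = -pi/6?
Wir haben die Geschwindigkeit v(t) = 24·sin(3·t). Durch Einsetzen von t = -pi/6: v(-pi/6) = -24.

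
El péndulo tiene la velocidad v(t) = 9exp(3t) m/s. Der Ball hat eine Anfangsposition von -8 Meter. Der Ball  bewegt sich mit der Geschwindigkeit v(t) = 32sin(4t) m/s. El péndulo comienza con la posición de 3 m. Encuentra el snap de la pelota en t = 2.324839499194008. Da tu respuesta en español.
Debemos derivar nuestra ecuación de la velocidad v(t) = 32·sin(4·t) 3 veces. Derivando la velocidad, obtenemos la aceleración: a(t) = 128·cos(4·t). La derivada de la aceleración da la sacudida: j(t) = -512·sin(4·t). Derivando la sacudida, obtenemos el snap: s(t) = -2048·cos(4·t). Tenemos el snap s(t) = -2048·cos(4·t). Sustituyendo t = 2.324839499194008: s(2.324839499194008) = 2031.91341227036.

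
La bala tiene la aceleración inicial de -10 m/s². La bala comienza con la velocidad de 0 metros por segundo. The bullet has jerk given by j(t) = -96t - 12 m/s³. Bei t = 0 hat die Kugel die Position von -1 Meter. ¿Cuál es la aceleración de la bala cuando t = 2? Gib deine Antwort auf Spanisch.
Para resolver esto, necesitamos tomar 1 integral de nuestra ecuación de la sacudida j(t) = -96·t - 12. La integral de la sacudida, con a(0) = -10, da la aceleración: a(t) = -48·t^2 - 12·t - 10. Tenemos la aceleración a(t) = -48·t^2 - 12·t - 10. Sustituyendo t = 2: a(2) = -226.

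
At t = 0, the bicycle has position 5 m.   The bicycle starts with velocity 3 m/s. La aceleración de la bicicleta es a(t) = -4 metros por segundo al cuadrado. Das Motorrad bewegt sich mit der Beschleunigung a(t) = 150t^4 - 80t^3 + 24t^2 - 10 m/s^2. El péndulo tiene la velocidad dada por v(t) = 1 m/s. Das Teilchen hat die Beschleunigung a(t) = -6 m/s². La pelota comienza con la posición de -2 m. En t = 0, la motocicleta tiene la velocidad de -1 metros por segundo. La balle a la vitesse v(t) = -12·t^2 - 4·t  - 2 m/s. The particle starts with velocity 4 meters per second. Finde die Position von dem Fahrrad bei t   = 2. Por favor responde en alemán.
Um dies zu lösen, müssen wir 2 Stammfunktionen unserer Gleichung für die Beschleunigung a(t) = -4 finden. Die Stammfunktion von der Beschleunigung, mit v(0) = 3, ergibt die Geschwindigkeit: v(t) = 3 - 4·t. Durch Integration von der Geschwindigkeit und Verwendung der Anfangsbedingung x(0) = 5, erhalten wir x(t) = -2·t^2 + 3·t + 5. Aus der Gleichung für die Position x(t) = -2·t^2 + 3·t + 5, setzen wir t = 2 ein und erhalten x = 3.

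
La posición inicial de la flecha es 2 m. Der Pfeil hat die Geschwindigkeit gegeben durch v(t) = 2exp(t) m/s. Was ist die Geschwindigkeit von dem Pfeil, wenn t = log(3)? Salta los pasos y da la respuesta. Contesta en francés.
v(log(3)) = 6.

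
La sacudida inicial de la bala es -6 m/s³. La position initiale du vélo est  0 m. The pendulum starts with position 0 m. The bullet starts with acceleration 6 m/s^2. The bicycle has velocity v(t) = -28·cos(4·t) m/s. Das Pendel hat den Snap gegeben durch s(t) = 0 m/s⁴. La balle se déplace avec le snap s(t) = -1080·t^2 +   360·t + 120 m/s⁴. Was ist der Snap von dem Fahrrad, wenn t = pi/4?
Ausgehend von der Geschwindigkeit v(t) = -28·cos(4·t), nehmen wir 3 Ableitungen. Die Ableitung von der Geschwindigkeit ergibt die Beschleunigung: a(t) = 112·sin(4·t). Die Ableitung von der Beschleunigung ergibt den Ruck: j(t) = 448·cos(4·t). Durch Ableiten von dem Ruck erhalten wir den Snap: s(t) = -1792·sin(4·t). Aus der Gleichung für den Snap s(t) = -1792·sin(4·t), setzen wir t = pi/4 ein und erhalten s = 0.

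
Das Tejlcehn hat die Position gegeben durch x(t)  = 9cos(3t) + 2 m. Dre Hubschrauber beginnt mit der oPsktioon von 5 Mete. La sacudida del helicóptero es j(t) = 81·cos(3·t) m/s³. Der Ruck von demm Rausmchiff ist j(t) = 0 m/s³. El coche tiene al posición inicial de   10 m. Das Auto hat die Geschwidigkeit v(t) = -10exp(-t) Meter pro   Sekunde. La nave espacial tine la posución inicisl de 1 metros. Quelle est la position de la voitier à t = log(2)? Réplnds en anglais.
To solve this, we need to take 1 antiderivative of our velocity equation v(t) = -10·exp(-t). Integrating velocity and using the initial condition x(0) = 10, we get x(t) = 10·exp(-t). From the given position equation x(t) = 10·exp(-t), we substitute t = log(2) to get x = 5.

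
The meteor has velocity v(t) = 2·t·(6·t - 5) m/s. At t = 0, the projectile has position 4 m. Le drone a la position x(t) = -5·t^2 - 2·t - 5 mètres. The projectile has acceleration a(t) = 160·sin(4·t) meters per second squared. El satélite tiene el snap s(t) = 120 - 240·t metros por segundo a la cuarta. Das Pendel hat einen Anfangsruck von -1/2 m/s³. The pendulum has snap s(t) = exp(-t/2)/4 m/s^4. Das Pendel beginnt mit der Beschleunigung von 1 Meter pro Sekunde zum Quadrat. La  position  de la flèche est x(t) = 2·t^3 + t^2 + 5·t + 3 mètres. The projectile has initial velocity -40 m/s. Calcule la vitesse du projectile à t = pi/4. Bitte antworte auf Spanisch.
Para resolver esto, necesitamos tomar 1 integral de nuestra ecuación de la aceleración a(t) = 160·sin(4·t). La antiderivada de la aceleración es la velocidad. Usando v(0) = -40, obtenemos v(t) = -40·cos(4·t). Usando v(t) = -40·cos(4·t) y sustituyendo t = pi/4, encontramos v = 40.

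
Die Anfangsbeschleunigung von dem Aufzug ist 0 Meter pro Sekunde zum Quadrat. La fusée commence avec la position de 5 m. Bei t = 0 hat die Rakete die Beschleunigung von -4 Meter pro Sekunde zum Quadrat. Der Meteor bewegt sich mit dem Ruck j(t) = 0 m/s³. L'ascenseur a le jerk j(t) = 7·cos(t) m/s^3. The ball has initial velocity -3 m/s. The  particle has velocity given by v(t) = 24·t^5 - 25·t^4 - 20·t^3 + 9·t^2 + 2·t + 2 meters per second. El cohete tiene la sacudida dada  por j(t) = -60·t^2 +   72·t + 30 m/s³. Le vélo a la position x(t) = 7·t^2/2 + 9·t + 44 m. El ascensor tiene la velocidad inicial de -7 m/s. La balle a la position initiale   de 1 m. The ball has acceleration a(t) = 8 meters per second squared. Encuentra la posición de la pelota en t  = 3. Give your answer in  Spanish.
Debemos encontrar la antiderivada de nuestra ecuación de la aceleración a(t) = 8 2 veces. La antiderivada de la aceleración es la velocidad. Usando v(0) = -3, obtenemos v(t) = 8·t - 3. Tomando ∫v(t)dt y aplicando x(0) = 1, encontramos x(t) = 4·t^2 - 3·t + 1. Tenemos la posición x(t) = 4·t^2 - 3·t + 1. Sustituyendo t = 3: x(3) = 28.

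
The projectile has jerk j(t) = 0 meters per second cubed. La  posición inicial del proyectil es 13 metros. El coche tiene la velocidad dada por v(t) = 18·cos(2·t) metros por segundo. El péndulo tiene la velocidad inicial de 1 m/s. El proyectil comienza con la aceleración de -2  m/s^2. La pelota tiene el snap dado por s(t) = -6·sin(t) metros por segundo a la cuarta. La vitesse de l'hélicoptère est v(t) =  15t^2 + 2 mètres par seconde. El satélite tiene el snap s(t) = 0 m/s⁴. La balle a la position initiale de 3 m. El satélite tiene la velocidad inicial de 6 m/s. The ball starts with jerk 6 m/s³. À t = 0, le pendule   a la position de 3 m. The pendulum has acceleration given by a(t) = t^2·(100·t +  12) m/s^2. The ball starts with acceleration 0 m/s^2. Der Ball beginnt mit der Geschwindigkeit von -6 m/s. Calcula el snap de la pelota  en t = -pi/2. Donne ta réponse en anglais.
We have snap s(t) = -6·sin(t). Substituting t = -pi/2: s(-pi/2) = 6.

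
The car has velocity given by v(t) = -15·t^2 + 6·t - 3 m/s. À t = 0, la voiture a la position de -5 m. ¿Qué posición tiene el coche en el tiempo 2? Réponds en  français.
Pour résoudre ceci, nous devons prendre 1 intégrale de notre équation de la vitesse v(t) = -15·t^2 + 6·t - 3. La primitive de la vitesse est la position. En utilisant x(0) = -5, nous obtenons x(t) = -5·t^3 + 3·t^2 - 3·t - 5. De l'équation de la position x(t) = -5·t^3 + 3·t^2 - 3·t - 5, nous substituons t = 2 pour obtenir x = -39.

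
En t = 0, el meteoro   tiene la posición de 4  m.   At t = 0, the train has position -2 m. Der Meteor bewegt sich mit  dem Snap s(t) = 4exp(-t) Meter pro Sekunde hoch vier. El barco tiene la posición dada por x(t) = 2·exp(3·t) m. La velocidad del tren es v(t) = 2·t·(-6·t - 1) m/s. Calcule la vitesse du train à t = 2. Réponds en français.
Nous avons la vitesse v(t) = 2·t·(-6·t - 1). En substituant t = 2: v(2) = -52.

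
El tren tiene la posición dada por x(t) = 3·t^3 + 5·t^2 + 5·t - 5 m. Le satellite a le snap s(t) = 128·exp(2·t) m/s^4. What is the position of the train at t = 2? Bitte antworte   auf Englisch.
Using x(t) = 3·t^3 + 5·t^2 + 5·t - 5 and substituting t = 2, we find x = 49.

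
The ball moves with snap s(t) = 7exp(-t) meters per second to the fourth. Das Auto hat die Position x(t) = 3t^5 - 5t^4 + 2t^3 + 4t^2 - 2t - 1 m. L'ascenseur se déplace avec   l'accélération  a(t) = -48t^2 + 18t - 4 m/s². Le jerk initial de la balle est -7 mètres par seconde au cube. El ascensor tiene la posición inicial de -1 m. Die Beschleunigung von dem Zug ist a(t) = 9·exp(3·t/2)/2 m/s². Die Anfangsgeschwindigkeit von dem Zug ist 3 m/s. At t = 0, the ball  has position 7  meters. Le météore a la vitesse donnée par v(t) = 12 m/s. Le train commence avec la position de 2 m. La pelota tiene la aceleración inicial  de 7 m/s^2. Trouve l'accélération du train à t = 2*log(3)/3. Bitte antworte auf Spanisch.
De la ecuación de la aceleración a(t) = 9·exp(3·t/2)/2, sustituimos t = 2*log(3)/3 para obtener a = 27/2.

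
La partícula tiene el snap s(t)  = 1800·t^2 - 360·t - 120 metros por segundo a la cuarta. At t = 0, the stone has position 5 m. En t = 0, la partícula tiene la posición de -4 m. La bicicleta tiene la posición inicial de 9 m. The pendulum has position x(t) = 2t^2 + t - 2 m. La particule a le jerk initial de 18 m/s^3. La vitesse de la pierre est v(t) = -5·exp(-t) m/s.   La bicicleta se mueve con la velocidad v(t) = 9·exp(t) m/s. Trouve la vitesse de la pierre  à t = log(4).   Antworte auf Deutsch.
Wir haben die Geschwindigkeit v(t) = -5·exp(-t). Durch Einsetzen von t = log(4): v(log(4)) = -5/4.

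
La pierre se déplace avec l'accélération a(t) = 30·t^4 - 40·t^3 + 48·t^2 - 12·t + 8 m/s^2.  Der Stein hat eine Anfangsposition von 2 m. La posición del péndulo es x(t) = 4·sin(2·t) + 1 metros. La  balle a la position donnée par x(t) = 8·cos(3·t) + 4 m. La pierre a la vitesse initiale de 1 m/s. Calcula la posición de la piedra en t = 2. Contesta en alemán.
Ausgehend von der Beschleunigung a(t) = 30·t^4 - 40·t^3 + 48·t^2 - 12·t + 8, nehmen wir 2 Integrale. Durch Integration von der Beschleunigung und Verwendung der Anfangsbedingung v(0) = 1, erhalten wir v(t) = 6·t^5 - 10·t^4 + 16·t^3 - 6·t^2 + 8·t + 1. Die Stammfunktion von der Geschwindigkeit, mit x(0) = 2, ergibt die Position: x(t) = t^6 - 2·t^5 + 4·t^4 - 2·t^3 + 4·t^2 + t + 2. Mit x(t) = t^6 - 2·t^5 + 4·t^4 - 2·t^3 + 4·t^2 + t + 2 und Einsetzen von t = 2, finden wir x = 68.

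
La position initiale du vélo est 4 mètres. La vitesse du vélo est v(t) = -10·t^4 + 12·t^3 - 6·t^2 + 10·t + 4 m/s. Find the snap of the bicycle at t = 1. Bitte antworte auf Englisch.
We must differentiate our velocity equation v(t) = -10·t^4 + 12·t^3 - 6·t^2 + 10·t + 4 3 times. Differentiating velocity, we get acceleration: a(t) = -40·t^3 + 36·t^2 - 12·t + 10. Taking d/dt of a(t), we find j(t) = -120·t^2 + 72·t - 12. The derivative of jerk gives snap: s(t) = 72 - 240·t. Using s(t) = 72 - 240·t and substituting t = 1, we find s = -168.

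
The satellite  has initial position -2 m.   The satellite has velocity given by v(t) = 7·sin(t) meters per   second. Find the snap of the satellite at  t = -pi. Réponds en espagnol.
Debemos derivar nuestra ecuación de la velocidad v(t) = 7·sin(t) 3 veces. Tomando d/dt de v(t), encontramos a(t) = 7·cos(t). La derivada de la aceleración da la sacudida: j(t) = -7·sin(t). La derivada de la sacudida da el snap: s(t) = -7·cos(t). Usando s(t) = -7·cos(t) y sustituyendo t = -pi, encontramos s = 7.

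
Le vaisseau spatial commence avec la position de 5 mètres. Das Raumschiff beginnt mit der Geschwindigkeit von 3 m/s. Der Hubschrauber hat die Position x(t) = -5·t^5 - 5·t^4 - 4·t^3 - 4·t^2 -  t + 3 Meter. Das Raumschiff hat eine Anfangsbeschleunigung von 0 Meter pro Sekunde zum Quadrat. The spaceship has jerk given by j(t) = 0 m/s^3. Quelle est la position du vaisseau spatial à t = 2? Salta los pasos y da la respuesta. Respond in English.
At t = 2, x = 11.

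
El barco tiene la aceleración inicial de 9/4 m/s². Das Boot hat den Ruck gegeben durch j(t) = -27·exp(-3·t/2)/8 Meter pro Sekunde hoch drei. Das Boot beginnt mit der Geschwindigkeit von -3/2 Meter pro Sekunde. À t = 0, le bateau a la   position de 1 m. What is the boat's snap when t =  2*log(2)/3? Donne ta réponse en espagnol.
Para resolver esto, necesitamos tomar 1 derivada de nuestra ecuación de la sacudida j(t) = -27·exp(-3·t/2)/8. Derivando la sacudida, obtenemos el snap: s(t) = 81·exp(-3·t/2)/16. Usando s(t) = 81·exp(-3·t/2)/16 y sustituyendo t = 2*log(2)/3, encontramos s = 81/32.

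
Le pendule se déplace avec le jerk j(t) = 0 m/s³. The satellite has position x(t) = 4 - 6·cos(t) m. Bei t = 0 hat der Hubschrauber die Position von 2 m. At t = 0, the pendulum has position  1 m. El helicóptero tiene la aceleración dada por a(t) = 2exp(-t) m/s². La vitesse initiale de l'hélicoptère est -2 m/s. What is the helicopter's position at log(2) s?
To solve this, we need to take 2 antiderivatives of our acceleration equation a(t) = 2·exp(-t). The integral of acceleration, with v(0) = -2, gives velocity: v(t) = -2·exp(-t). The integral of velocity is position. Using x(0) = 2, we get x(t) = 2·exp(-t). We have position x(t) = 2·exp(-t). Substituting t = log(2): x(log(2)) = 1.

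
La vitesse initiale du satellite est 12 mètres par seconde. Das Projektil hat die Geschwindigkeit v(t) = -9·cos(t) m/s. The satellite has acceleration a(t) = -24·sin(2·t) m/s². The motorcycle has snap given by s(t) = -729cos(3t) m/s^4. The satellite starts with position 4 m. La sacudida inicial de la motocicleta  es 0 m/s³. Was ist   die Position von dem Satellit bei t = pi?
Ausgehend von der Beschleunigung a(t) = -24·sin(2·t), nehmen wir 2 Integrale. Mit ∫a(t)dt und Anwendung von v(0) = 12, finden wir v(t) = 12·cos(2·t). Durch Integration von der Geschwindigkeit und Verwendung der Anfangsbedingung x(0) = 4, erhalten wir x(t) = 6·sin(2·t) + 4. Wir haben die Position x(t) = 6·sin(2·t) + 4. Durch Einsetzen von t = pi: x(pi) = 4.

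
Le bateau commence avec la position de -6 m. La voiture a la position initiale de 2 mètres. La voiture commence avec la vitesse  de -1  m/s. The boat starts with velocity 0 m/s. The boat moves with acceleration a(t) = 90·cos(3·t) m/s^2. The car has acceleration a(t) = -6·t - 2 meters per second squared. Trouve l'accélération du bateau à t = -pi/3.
Nous avons l'accélération a(t) = 90·cos(3·t). En substituant t = -pi/3: a(-pi/3) = -90.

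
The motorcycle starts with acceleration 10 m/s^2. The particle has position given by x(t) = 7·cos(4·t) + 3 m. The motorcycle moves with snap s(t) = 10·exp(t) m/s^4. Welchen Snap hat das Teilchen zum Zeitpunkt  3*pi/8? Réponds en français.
En partant de la position x(t) = 7·cos(4·t) + 3, nous prenons 4 dérivées. En dérivant la position, nous obtenons la vitesse: v(t) = -28·sin(4·t). En dérivant la vitesse, nous obtenons l'accélération: a(t) = -112·cos(4·t). En dérivant l'accélération, nous obtenons le jerk: j(t) = 448·sin(4·t). En dérivant le jerk, nous obtenons le snap: s(t) = 1792·cos(4·t). Nous avons le snap s(t) = 1792·cos(4·t). En substituant t = 3*pi/8: s(3*pi/8) = 0.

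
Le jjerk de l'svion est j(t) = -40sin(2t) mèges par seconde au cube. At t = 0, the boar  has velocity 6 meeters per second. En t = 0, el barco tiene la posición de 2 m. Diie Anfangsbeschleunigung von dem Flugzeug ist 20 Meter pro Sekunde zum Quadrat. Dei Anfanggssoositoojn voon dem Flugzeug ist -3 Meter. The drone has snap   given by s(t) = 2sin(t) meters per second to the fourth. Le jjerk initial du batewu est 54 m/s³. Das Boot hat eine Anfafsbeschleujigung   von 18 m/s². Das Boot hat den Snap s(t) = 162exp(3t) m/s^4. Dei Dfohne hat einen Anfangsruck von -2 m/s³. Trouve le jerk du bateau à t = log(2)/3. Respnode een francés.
Nous devons intégrer notre équation du snap s(t) = 162·exp(3·t) 1 fois. L'intégrale du snap est le jerk. En utilisant j(0) = 54, nous obtenons j(t) = 54·exp(3·t). De l'équation du jerk j(t) = 54·exp(3·t), nous substituons t = log(2)/3 pour obtenir j = 108.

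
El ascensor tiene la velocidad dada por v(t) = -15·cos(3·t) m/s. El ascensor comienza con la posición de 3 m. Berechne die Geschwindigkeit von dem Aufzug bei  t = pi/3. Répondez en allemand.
Wir haben die Geschwindigkeit v(t) = -15·cos(3·t). Durch Einsetzen von t = pi/3: v(pi/3) = 15.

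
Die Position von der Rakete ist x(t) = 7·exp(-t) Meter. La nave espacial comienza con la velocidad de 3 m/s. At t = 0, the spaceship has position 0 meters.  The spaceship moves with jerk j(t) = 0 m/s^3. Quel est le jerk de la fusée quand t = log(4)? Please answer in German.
Um dies zu lösen, müssen wir 3 Ableitungen unserer Gleichung für die Position x(t) = 7·exp(-t) nehmen. Durch Ableiten von der Position erhalten wir die Geschwindigkeit: v(t) = -7·exp(-t). Die Ableitung von der Geschwindigkeit ergibt die Beschleunigung: a(t) = 7·exp(-t). Durch Ableiten von der Beschleunigung erhalten wir den Ruck: j(t) = -7·exp(-t). Mit j(t) = -7·exp(-t) und Einsetzen von t = log(4), finden wir j = -7/4.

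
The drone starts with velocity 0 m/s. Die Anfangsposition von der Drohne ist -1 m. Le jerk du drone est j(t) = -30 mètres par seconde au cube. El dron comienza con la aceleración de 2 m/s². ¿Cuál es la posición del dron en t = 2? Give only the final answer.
La posición en t = 2 es x = -37.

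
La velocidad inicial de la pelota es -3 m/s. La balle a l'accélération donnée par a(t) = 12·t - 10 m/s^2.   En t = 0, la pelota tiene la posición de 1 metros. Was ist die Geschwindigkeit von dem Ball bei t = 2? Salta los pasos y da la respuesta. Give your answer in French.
v(2) = 1.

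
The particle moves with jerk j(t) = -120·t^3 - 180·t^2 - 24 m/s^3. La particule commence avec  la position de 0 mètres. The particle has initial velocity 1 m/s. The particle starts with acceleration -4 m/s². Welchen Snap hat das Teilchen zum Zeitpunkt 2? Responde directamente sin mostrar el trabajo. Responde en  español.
s(2) = -2160.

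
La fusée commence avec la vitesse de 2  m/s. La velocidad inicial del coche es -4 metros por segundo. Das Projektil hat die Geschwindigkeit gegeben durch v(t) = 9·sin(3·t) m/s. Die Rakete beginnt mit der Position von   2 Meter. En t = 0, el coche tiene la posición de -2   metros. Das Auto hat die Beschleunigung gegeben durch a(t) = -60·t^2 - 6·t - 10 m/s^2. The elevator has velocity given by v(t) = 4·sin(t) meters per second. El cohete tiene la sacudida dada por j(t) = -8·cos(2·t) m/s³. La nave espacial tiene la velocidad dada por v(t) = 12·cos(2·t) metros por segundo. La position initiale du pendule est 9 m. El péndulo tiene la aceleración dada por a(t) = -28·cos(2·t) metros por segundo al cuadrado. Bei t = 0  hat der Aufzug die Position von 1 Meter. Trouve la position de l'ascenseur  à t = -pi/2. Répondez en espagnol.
Debemos encontrar la integral de nuestra ecuación de la velocidad v(t) = 4·sin(t) 1 vez. La antiderivada de la velocidad, con x(0) = 1, da la posición: x(t) = 5 - 4·cos(t). Usando x(t) = 5 - 4·cos(t) y sustituyendo t = -pi/2, encontramos x = 5.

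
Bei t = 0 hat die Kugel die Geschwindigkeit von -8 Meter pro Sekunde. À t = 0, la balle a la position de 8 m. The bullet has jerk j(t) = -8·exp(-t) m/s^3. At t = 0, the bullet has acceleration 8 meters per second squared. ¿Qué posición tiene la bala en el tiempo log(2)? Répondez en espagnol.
Partiendo de la sacudida j(t) = -8·exp(-t), tomamos 3 antiderivadas. Integrando la sacudida y usando la condición inicial a(0) = 8, obtenemos a(t) = 8·exp(-t). Tomando ∫a(t)dt y aplicando v(0) = -8, encontramos v(t) = -8·exp(-t). Tomando ∫v(t)dt y aplicando x(0) = 8, encontramos x(t) = 8·exp(-t). De la ecuación de la posición x(t) = 8·exp(-t), sustituimos t = log(2) para obtener x = 4.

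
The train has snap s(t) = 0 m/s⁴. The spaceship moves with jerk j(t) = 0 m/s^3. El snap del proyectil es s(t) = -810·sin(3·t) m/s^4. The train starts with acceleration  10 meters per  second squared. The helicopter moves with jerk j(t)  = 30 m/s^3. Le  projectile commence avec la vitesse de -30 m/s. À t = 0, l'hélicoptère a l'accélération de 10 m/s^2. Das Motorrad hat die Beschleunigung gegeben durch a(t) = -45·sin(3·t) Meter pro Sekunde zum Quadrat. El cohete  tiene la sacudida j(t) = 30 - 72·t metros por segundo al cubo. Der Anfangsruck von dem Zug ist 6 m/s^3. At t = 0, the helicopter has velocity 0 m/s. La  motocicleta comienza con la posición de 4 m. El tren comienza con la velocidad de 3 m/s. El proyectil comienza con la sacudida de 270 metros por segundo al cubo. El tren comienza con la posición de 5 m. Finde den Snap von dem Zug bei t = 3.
Aus der Gleichung für den Snap s(t) = 0, setzen wir t = 3 ein und erhalten s = 0.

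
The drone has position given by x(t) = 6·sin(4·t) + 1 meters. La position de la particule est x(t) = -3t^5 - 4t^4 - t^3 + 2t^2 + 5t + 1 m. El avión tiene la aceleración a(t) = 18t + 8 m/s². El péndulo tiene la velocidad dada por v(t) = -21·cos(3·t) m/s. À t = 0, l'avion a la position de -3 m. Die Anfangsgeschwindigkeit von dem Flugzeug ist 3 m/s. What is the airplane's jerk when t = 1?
To solve this, we need to take 1 derivative of our acceleration equation a(t) = 18·t + 8. Differentiating acceleration, we get jerk: j(t) = 18. From the given jerk equation j(t) = 18, we substitute t = 1 to get j = 18.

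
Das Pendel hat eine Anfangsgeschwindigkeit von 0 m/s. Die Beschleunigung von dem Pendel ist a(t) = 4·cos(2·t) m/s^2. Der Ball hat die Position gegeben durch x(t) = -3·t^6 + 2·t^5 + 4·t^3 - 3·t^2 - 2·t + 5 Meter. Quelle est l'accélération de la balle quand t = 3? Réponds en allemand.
Ausgehend von der Position x(t) = -3·t^6 + 2·t^5 + 4·t^3 - 3·t^2 - 2·t + 5, nehmen wir 2 Ableitungen. Die Ableitung von der Position ergibt die Geschwindigkeit: v(t) = -18·t^5 + 10·t^4 + 12·t^2 - 6·t - 2. Durch Ableiten von der Geschwindigkeit erhalten wir die Beschleunigung: a(t) = -90·t^4 + 40·t^3 + 24·t - 6. Aus der Gleichung für die Beschleunigung a(t) = -90·t^4 + 40·t^3 + 24·t - 6, setzen wir t = 3 ein und erhalten a = -6144.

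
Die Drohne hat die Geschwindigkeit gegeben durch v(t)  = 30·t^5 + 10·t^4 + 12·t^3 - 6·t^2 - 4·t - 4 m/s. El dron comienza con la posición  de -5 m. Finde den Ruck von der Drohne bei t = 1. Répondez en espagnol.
Partiendo de la velocidad v(t) = 30·t^5 + 10·t^4 + 12·t^3 - 6·t^2 - 4·t - 4, tomamos 2 derivadas. La derivada de la velocidad da la aceleración: a(t) = 150·t^4 + 40·t^3 + 36·t^2 - 12·t - 4. Derivando la aceleración, obtenemos la sacudida: j(t) = 600·t^3 + 120·t^2 + 72·t - 12. Tenemos la sacudida j(t) = 600·t^3 + 120·t^2 + 72·t - 12. Sustituyendo t = 1: j(1) = 780.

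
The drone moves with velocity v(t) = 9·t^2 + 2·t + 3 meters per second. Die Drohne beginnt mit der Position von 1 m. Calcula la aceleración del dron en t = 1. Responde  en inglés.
Starting from velocity v(t) = 9·t^2 + 2·t + 3, we take 1 derivative. The derivative of velocity gives acceleration: a(t) = 18·t + 2. From the given acceleration equation a(t) = 18·t + 2, we substitute t = 1 to get a = 20.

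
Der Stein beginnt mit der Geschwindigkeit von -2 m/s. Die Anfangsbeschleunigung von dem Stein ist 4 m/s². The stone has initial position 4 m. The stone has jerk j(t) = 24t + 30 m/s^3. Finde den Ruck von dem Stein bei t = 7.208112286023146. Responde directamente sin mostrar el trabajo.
Bei t = 7.208112286023146, j = 202.994694864556.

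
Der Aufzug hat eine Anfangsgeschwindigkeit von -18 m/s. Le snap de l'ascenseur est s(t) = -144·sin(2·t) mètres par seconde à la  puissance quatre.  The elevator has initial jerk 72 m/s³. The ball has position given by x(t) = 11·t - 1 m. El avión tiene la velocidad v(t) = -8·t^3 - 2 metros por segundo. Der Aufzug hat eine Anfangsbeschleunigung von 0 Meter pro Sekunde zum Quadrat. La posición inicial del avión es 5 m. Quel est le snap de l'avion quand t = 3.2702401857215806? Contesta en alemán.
Ausgehend von der Geschwindigkeit v(t) = -8·t^3 - 2, nehmen wir 3 Ableitungen. Durch Ableiten von der Geschwindigkeit erhalten wir die Beschleunigung: a(t) = -24·t^2. Mit d/dt von a(t) finden wir j(t) = -48·t. Die Ableitung von dem Ruck ergibt den Snap: s(t) = -48. Wir haben den Snap s(t) = -48. Durch Einsetzen von t = 3.2702401857215806: s(3.2702401857215806) = -48.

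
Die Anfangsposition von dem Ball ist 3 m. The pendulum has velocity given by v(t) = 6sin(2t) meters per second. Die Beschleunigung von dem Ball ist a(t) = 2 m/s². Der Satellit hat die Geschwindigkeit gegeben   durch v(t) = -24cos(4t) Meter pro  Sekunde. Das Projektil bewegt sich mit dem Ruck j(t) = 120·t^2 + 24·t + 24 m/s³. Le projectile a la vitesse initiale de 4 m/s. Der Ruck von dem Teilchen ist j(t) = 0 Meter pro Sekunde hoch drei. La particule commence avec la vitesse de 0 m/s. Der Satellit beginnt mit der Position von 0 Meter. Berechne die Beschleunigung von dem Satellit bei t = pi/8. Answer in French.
En partant de la vitesse v(t) = -24·cos(4·t), nous prenons 1 dérivée. La dérivée de la vitesse donne l'accélération: a(t) = 96·sin(4·t). En utilisant a(t) = 96·sin(4·t) et en substituant t = pi/8, nous trouvons a = 96.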